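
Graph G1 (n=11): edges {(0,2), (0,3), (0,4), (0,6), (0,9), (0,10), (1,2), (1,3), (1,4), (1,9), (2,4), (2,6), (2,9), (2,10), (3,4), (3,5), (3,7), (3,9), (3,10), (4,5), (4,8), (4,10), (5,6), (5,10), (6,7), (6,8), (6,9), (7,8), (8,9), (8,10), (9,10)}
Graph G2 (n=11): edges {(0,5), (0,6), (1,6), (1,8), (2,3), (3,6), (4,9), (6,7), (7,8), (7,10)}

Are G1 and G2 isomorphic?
No, not isomorphic

The graphs are NOT isomorphic.

Connected components of G1: 1 component(s) with vertex sets [[0, 1, 2, 3, 4, 5, 6, 7, 8, 9, 10]], sizes [11].
Connected components of G2: 2 component(s) with vertex sets [[4, 9], [0, 1, 2, 3, 5, 6, 7, 8, 10]], sizes [2, 9].
The number of connected components (and the multiset of component sizes) is an isomorphism invariant — an isomorphism maps each component of G1 bijectively onto a component of G2. Since G1 has 1 component(s) and G2 has 2, they cannot be isomorphic.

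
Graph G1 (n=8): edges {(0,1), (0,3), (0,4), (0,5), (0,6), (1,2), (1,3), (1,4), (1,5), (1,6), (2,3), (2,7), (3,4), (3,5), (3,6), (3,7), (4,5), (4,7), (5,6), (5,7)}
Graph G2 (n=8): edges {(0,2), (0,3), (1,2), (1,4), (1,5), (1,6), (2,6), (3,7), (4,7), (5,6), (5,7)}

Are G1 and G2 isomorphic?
No, not isomorphic

The graphs are NOT isomorphic.

Degrees in G1: deg(0)=5, deg(1)=6, deg(2)=3, deg(3)=7, deg(4)=5, deg(5)=6, deg(6)=4, deg(7)=4.
Sorted degree sequence of G1: [7, 6, 6, 5, 5, 4, 4, 3].
Degrees in G2: deg(0)=2, deg(1)=4, deg(2)=3, deg(3)=2, deg(4)=2, deg(5)=3, deg(6)=3, deg(7)=3.
Sorted degree sequence of G2: [4, 3, 3, 3, 3, 2, 2, 2].
The (sorted) degree sequence is an isomorphism invariant, so since G1 and G2 have different degree sequences they cannot be isomorphic.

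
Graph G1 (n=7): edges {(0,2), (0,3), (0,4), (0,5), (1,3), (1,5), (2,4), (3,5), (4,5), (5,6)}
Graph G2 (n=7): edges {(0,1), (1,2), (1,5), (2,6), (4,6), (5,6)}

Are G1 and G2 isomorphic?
No, not isomorphic

The graphs are NOT isomorphic.

Degrees in G1: deg(0)=4, deg(1)=2, deg(2)=2, deg(3)=3, deg(4)=3, deg(5)=5, deg(6)=1.
Sorted degree sequence of G1: [5, 4, 3, 3, 2, 2, 1].
Degrees in G2: deg(0)=1, deg(1)=3, deg(2)=2, deg(3)=0, deg(4)=1, deg(5)=2, deg(6)=3.
Sorted degree sequence of G2: [3, 3, 2, 2, 1, 1, 0].
The (sorted) degree sequence is an isomorphism invariant, so since G1 and G2 have different degree sequences they cannot be isomorphic.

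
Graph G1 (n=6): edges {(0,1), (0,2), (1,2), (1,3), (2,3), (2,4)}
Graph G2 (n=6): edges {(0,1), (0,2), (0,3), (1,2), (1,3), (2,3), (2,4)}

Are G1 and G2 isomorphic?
No, not isomorphic

The graphs are NOT isomorphic.

Counting edges: G1 has 6 edge(s); G2 has 7 edge(s).
Edge count is an isomorphism invariant (a bijection on vertices induces a bijection on edges), so differing edge counts rule out isomorphism.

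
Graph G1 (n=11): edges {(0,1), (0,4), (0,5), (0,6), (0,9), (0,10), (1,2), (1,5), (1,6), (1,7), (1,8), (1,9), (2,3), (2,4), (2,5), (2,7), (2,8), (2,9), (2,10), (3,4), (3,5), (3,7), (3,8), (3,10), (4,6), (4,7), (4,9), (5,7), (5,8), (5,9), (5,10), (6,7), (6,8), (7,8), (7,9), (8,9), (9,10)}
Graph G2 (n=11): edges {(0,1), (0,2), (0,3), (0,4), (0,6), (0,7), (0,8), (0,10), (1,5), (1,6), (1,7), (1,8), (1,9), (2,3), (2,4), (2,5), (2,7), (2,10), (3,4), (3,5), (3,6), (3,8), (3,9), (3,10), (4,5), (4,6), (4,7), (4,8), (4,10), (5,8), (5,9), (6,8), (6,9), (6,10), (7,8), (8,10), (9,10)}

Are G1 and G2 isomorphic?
Yes, isomorphic

The graphs are isomorphic.
One valid mapping φ: V(G1) → V(G2): 0→1, 1→6, 2→4, 3→2, 4→5, 5→0, 6→9, 7→3, 8→10, 9→8, 10→7

Verify φ preserves adjacency — for each edge of G1, its image is an edge of G2:
  (0,1) → (φ(0),φ(1)) = (1,6) ∈ E(G2) ✓
  (0,4) → (φ(0),φ(4)) = (1,5) ∈ E(G2) ✓
  (0,5) → (φ(0),φ(5)) = (0,1) ∈ E(G2) ✓
  (0,6) → (φ(0),φ(6)) = (1,9) ∈ E(G2) ✓
  (0,9) → (φ(0),φ(9)) = (1,8) ∈ E(G2) ✓
  (0,10) → (φ(0),φ(10)) = (1,7) ∈ E(G2) ✓
  (1,2) → (φ(1),φ(2)) = (4,6) ∈ E(G2) ✓
  (1,5) → (φ(1),φ(5)) = (0,6) ∈ E(G2) ✓
  (1,6) → (φ(1),φ(6)) = (6,9) ∈ E(G2) ✓
  (1,7) → (φ(1),φ(7)) = (3,6) ∈ E(G2) ✓
  (1,8) → (φ(1),φ(8)) = (6,10) ∈ E(G2) ✓
  (1,9) → (φ(1),φ(9)) = (6,8) ∈ E(G2) ✓
  (2,3) → (φ(2),φ(3)) = (2,4) ∈ E(G2) ✓
  (2,4) → (φ(2),φ(4)) = (4,5) ∈ E(G2) ✓
  (2,5) → (φ(2),φ(5)) = (0,4) ∈ E(G2) ✓
  (2,7) → (φ(2),φ(7)) = (3,4) ∈ E(G2) ✓
  (2,8) → (φ(2),φ(8)) = (4,10) ∈ E(G2) ✓
  (2,9) → (φ(2),φ(9)) = (4,8) ∈ E(G2) ✓
  (2,10) → (φ(2),φ(10)) = (4,7) ∈ E(G2) ✓
  (3,4) → (φ(3),φ(4)) = (2,5) ∈ E(G2) ✓
  (3,5) → (φ(3),φ(5)) = (0,2) ∈ E(G2) ✓
  (3,7) → (φ(3),φ(7)) = (2,3) ∈ E(G2) ✓
  (3,8) → (φ(3),φ(8)) = (2,10) ∈ E(G2) ✓
  (3,10) → (φ(3),φ(10)) = (2,7) ∈ E(G2) ✓
  (4,6) → (φ(4),φ(6)) = (5,9) ∈ E(G2) ✓
  (4,7) → (φ(4),φ(7)) = (3,5) ∈ E(G2) ✓
  (4,9) → (φ(4),φ(9)) = (5,8) ∈ E(G2) ✓
  (5,7) → (φ(5),φ(7)) = (0,3) ∈ E(G2) ✓
  (5,8) → (φ(5),φ(8)) = (0,10) ∈ E(G2) ✓
  (5,9) → (φ(5),φ(9)) = (0,8) ∈ E(G2) ✓
  (5,10) → (φ(5),φ(10)) = (0,7) ∈ E(G2) ✓
  (6,7) → (φ(6),φ(7)) = (3,9) ∈ E(G2) ✓
  (6,8) → (φ(6),φ(8)) = (9,10) ∈ E(G2) ✓
  (7,8) → (φ(7),φ(8)) = (3,10) ∈ E(G2) ✓
  (7,9) → (φ(7),φ(9)) = (3,8) ∈ E(G2) ✓
  (8,9) → (φ(8),φ(9)) = (8,10) ∈ E(G2) ✓
  (9,10) → (φ(9),φ(10)) = (7,8) ∈ E(G2) ✓
All 37 edges of G1 map to edges of G2, and |E(G1)| = |E(G2)| = 37, so φ is a bijection on edges as well as vertices. Hence G1 ≅ G2.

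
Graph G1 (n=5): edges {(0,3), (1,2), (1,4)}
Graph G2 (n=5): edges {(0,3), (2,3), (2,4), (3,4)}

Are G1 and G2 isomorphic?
No, not isomorphic

The graphs are NOT isomorphic.

Degrees in G1: deg(0)=1, deg(1)=2, deg(2)=1, deg(3)=1, deg(4)=1.
Sorted degree sequence of G1: [2, 1, 1, 1, 1].
Degrees in G2: deg(0)=1, deg(1)=0, deg(2)=2, deg(3)=3, deg(4)=2.
Sorted degree sequence of G2: [3, 2, 2, 1, 0].
The (sorted) degree sequence is an isomorphism invariant, so since G1 and G2 have different degree sequences they cannot be isomorphic.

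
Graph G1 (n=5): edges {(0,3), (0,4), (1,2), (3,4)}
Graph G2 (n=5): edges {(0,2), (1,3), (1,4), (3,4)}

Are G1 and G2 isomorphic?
Yes, isomorphic

The graphs are isomorphic.
One valid mapping φ: V(G1) → V(G2): 0→1, 1→2, 2→0, 3→4, 4→3

Verify φ preserves adjacency — for each edge of G1, its image is an edge of G2:
  (0,3) → (φ(0),φ(3)) = (1,4) ∈ E(G2) ✓
  (0,4) → (φ(0),φ(4)) = (1,3) ∈ E(G2) ✓
  (1,2) → (φ(1),φ(2)) = (0,2) ∈ E(G2) ✓
  (3,4) → (φ(3),φ(4)) = (3,4) ∈ E(G2) ✓
All 4 edges of G1 map to edges of G2, and |E(G1)| = |E(G2)| = 4, so φ is a bijection on edges as well as vertices. Hence G1 ≅ G2.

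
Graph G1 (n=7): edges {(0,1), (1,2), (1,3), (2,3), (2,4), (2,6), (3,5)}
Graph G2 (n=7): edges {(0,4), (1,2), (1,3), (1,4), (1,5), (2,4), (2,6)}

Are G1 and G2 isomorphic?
Yes, isomorphic

The graphs are isomorphic.
One valid mapping φ: V(G1) → V(G2): 0→6, 1→2, 2→1, 3→4, 4→3, 5→0, 6→5

Verify φ preserves adjacency — for each edge of G1, its image is an edge of G2:
  (0,1) → (φ(0),φ(1)) = (2,6) ∈ E(G2) ✓
  (1,2) → (φ(1),φ(2)) = (1,2) ∈ E(G2) ✓
  (1,3) → (φ(1),φ(3)) = (2,4) ∈ E(G2) ✓
  (2,3) → (φ(2),φ(3)) = (1,4) ∈ E(G2) ✓
  (2,4) → (φ(2),φ(4)) = (1,3) ∈ E(G2) ✓
  (2,6) → (φ(2),φ(6)) = (1,5) ∈ E(G2) ✓
  (3,5) → (φ(3),φ(5)) = (0,4) ∈ E(G2) ✓
All 7 edges of G1 map to edges of G2, and |E(G1)| = |E(G2)| = 7, so φ is a bijection on edges as well as vertices. Hence G1 ≅ G2.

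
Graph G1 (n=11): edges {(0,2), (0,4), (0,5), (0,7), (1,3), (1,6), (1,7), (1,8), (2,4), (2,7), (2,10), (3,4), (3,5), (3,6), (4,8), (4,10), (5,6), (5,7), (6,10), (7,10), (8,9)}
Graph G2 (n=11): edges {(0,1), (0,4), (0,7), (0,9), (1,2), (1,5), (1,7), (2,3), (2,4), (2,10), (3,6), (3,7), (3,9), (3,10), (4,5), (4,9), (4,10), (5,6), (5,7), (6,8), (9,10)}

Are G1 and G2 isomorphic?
Yes, isomorphic

The graphs are isomorphic.
One valid mapping φ: V(G1) → V(G2): 0→9, 1→5, 2→10, 3→7, 4→3, 5→0, 6→1, 7→4, 8→6, 9→8, 10→2

Verify φ preserves adjacency — for each edge of G1, its image is an edge of G2:
  (0,2) → (φ(0),φ(2)) = (9,10) ∈ E(G2) ✓
  (0,4) → (φ(0),φ(4)) = (3,9) ∈ E(G2) ✓
  (0,5) → (φ(0),φ(5)) = (0,9) ∈ E(G2) ✓
  (0,7) → (φ(0),φ(7)) = (4,9) ∈ E(G2) ✓
  (1,3) → (φ(1),φ(3)) = (5,7) ∈ E(G2) ✓
  (1,6) → (φ(1),φ(6)) = (1,5) ∈ E(G2) ✓
  (1,7) → (φ(1),φ(7)) = (4,5) ∈ E(G2) ✓
  (1,8) → (φ(1),φ(8)) = (5,6) ∈ E(G2) ✓
  (2,4) → (φ(2),φ(4)) = (3,10) ∈ E(G2) ✓
  (2,7) → (φ(2),φ(7)) = (4,10) ∈ E(G2) ✓
  (2,10) → (φ(2),φ(10)) = (2,10) ∈ E(G2) ✓
  (3,4) → (φ(3),φ(4)) = (3,7) ∈ E(G2) ✓
  (3,5) → (φ(3),φ(5)) = (0,7) ∈ E(G2) ✓
  (3,6) → (φ(3),φ(6)) = (1,7) ∈ E(G2) ✓
  (4,8) → (φ(4),φ(8)) = (3,6) ∈ E(G2) ✓
  (4,10) → (φ(4),φ(10)) = (2,3) ∈ E(G2) ✓
  (5,6) → (φ(5),φ(6)) = (0,1) ∈ E(G2) ✓
  (5,7) → (φ(5),φ(7)) = (0,4) ∈ E(G2) ✓
  (6,10) → (φ(6),φ(10)) = (1,2) ∈ E(G2) ✓
  (7,10) → (φ(7),φ(10)) = (2,4) ∈ E(G2) ✓
  (8,9) → (φ(8),φ(9)) = (6,8) ∈ E(G2) ✓
All 21 edges of G1 map to edges of G2, and |E(G1)| = |E(G2)| = 21, so φ is a bijection on edges as well as vertices. Hence G1 ≅ G2.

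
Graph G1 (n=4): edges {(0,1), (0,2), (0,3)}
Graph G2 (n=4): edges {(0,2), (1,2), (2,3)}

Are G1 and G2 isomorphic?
Yes, isomorphic

The graphs are isomorphic.
One valid mapping φ: V(G1) → V(G2): 0→2, 1→3, 2→1, 3→0

Verify φ preserves adjacency — for each edge of G1, its image is an edge of G2:
  (0,1) → (φ(0),φ(1)) = (2,3) ∈ E(G2) ✓
  (0,2) → (φ(0),φ(2)) = (1,2) ∈ E(G2) ✓
  (0,3) → (φ(0),φ(3)) = (0,2) ∈ E(G2) ✓
All 3 edges of G1 map to edges of G2, and |E(G1)| = |E(G2)| = 3, so φ is a bijection on edges as well as vertices. Hence G1 ≅ G2.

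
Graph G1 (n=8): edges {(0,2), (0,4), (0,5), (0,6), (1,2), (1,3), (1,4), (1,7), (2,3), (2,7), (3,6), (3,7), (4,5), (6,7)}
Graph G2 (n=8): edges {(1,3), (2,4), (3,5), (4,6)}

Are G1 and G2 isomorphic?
No, not isomorphic

The graphs are NOT isomorphic.

Connected components of G1: 1 component(s) with vertex sets [[0, 1, 2, 3, 4, 5, 6, 7]], sizes [8].
Connected components of G2: 4 component(s) with vertex sets [[0], [7], [1, 3, 5], [2, 4, 6]], sizes [1, 1, 3, 3].
The number of connected components (and the multiset of component sizes) is an isomorphism invariant — an isomorphism maps each component of G1 bijectively onto a component of G2. Since G1 has 1 component(s) and G2 has 4, they cannot be isomorphic.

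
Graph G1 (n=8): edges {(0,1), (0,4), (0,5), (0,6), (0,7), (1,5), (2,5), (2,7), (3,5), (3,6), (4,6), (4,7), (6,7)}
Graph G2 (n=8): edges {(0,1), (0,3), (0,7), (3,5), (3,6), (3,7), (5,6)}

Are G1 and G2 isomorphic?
No, not isomorphic

The graphs are NOT isomorphic.

Connected components of G1: 1 component(s) with vertex sets [[0, 1, 2, 3, 4, 5, 6, 7]], sizes [8].
Connected components of G2: 3 component(s) with vertex sets [[2], [4], [0, 1, 3, 5, 6, 7]], sizes [1, 1, 6].
The number of connected components (and the multiset of component sizes) is an isomorphism invariant — an isomorphism maps each component of G1 bijectively onto a component of G2. Since G1 has 1 component(s) and G2 has 3, they cannot be isomorphic.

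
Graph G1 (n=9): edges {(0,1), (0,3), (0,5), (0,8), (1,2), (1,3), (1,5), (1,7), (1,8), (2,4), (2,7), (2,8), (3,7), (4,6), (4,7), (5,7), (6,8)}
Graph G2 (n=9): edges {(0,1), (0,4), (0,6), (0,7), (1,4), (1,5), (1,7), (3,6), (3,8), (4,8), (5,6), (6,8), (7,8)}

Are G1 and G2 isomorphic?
No, not isomorphic

The graphs are NOT isomorphic.

Counting triangles (3-cliques): G1 has 8, G2 has 3.
Triangle count is an isomorphism invariant, so differing triangle counts rule out isomorphism.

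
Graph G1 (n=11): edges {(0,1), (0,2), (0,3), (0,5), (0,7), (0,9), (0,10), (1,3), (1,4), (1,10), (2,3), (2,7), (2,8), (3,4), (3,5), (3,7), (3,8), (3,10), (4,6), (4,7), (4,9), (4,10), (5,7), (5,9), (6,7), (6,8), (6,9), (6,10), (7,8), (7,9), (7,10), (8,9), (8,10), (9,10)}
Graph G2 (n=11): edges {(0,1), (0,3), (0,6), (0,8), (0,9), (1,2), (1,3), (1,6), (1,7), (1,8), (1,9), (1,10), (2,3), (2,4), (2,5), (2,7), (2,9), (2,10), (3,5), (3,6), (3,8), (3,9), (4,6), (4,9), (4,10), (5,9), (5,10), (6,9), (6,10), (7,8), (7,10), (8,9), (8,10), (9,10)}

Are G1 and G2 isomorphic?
Yes, isomorphic

The graphs are isomorphic.
One valid mapping φ: V(G1) → V(G2): 0→2, 1→7, 2→4, 3→10, 4→8, 5→5, 6→0, 7→9, 8→6, 9→3, 10→1

Verify φ preserves adjacency — for each edge of G1, its image is an edge of G2:
  (0,1) → (φ(0),φ(1)) = (2,7) ∈ E(G2) ✓
  (0,2) → (φ(0),φ(2)) = (2,4) ∈ E(G2) ✓
  (0,3) → (φ(0),φ(3)) = (2,10) ∈ E(G2) ✓
  (0,5) → (φ(0),φ(5)) = (2,5) ∈ E(G2) ✓
  (0,7) → (φ(0),φ(7)) = (2,9) ∈ E(G2) ✓
  (0,9) → (φ(0),φ(9)) = (2,3) ∈ E(G2) ✓
  (0,10) → (φ(0),φ(10)) = (1,2) ∈ E(G2) ✓
  (1,3) → (φ(1),φ(3)) = (7,10) ∈ E(G2) ✓
  (1,4) → (φ(1),φ(4)) = (7,8) ∈ E(G2) ✓
  (1,10) → (φ(1),φ(10)) = (1,7) ∈ E(G2) ✓
  (2,3) → (φ(2),φ(3)) = (4,10) ∈ E(G2) ✓
  (2,7) → (φ(2),φ(7)) = (4,9) ∈ E(G2) ✓
  (2,8) → (φ(2),φ(8)) = (4,6) ∈ E(G2) ✓
  (3,4) → (φ(3),φ(4)) = (8,10) ∈ E(G2) ✓
  (3,5) → (φ(3),φ(5)) = (5,10) ∈ E(G2) ✓
  (3,7) → (φ(3),φ(7)) = (9,10) ∈ E(G2) ✓
  (3,8) → (φ(3),φ(8)) = (6,10) ∈ E(G2) ✓
  (3,10) → (φ(3),φ(10)) = (1,10) ∈ E(G2) ✓
  (4,6) → (φ(4),φ(6)) = (0,8) ∈ E(G2) ✓
  (4,7) → (φ(4),φ(7)) = (8,9) ∈ E(G2) ✓
  (4,9) → (φ(4),φ(9)) = (3,8) ∈ E(G2) ✓
  (4,10) → (φ(4),φ(10)) = (1,8) ∈ E(G2) ✓
  (5,7) → (φ(5),φ(7)) = (5,9) ∈ E(G2) ✓
  (5,9) → (φ(5),φ(9)) = (3,5) ∈ E(G2) ✓
  (6,7) → (φ(6),φ(7)) = (0,9) ∈ E(G2) ✓
  (6,8) → (φ(6),φ(8)) = (0,6) ∈ E(G2) ✓
  (6,9) → (φ(6),φ(9)) = (0,3) ∈ E(G2) ✓
  (6,10) → (φ(6),φ(10)) = (0,1) ∈ E(G2) ✓
  (7,8) → (φ(7),φ(8)) = (6,9) ∈ E(G2) ✓
  (7,9) → (φ(7),φ(9)) = (3,9) ∈ E(G2) ✓
  (7,10) → (φ(7),φ(10)) = (1,9) ∈ E(G2) ✓
  (8,9) → (φ(8),φ(9)) = (3,6) ∈ E(G2) ✓
  (8,10) → (φ(8),φ(10)) = (1,6) ∈ E(G2) ✓
  (9,10) → (φ(9),φ(10)) = (1,3) ∈ E(G2) ✓
All 34 edges of G1 map to edges of G2, and |E(G1)| = |E(G2)| = 34, so φ is a bijection on edges as well as vertices. Hence G1 ≅ G2.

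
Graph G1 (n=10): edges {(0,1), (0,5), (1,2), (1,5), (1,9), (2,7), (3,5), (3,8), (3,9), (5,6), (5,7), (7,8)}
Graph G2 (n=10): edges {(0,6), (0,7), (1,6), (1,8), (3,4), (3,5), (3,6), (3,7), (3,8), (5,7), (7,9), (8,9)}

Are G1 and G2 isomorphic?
Yes, isomorphic

The graphs are isomorphic.
One valid mapping φ: V(G1) → V(G2): 0→5, 1→7, 2→9, 3→6, 4→2, 5→3, 6→4, 7→8, 8→1, 9→0

Verify φ preserves adjacency — for each edge of G1, its image is an edge of G2:
  (0,1) → (φ(0),φ(1)) = (5,7) ∈ E(G2) ✓
  (0,5) → (φ(0),φ(5)) = (3,5) ∈ E(G2) ✓
  (1,2) → (φ(1),φ(2)) = (7,9) ∈ E(G2) ✓
  (1,5) → (φ(1),φ(5)) = (3,7) ∈ E(G2) ✓
  (1,9) → (φ(1),φ(9)) = (0,7) ∈ E(G2) ✓
  (2,7) → (φ(2),φ(7)) = (8,9) ∈ E(G2) ✓
  (3,5) → (φ(3),φ(5)) = (3,6) ∈ E(G2) ✓
  (3,8) → (φ(3),φ(8)) = (1,6) ∈ E(G2) ✓
  (3,9) → (φ(3),φ(9)) = (0,6) ∈ E(G2) ✓
  (5,6) → (φ(5),φ(6)) = (3,4) ∈ E(G2) ✓
  (5,7) → (φ(5),φ(7)) = (3,8) ∈ E(G2) ✓
  (7,8) → (φ(7),φ(8)) = (1,8) ∈ E(G2) ✓
All 12 edges of G1 map to edges of G2, and |E(G1)| = |E(G2)| = 12, so φ is a bijection on edges as well as vertices. Hence G1 ≅ G2.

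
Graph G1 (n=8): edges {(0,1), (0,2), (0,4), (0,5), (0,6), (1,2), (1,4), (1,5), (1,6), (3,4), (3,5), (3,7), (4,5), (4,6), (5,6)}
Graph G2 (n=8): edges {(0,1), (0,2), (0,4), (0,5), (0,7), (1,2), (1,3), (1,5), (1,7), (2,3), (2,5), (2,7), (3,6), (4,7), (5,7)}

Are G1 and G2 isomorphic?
Yes, isomorphic

The graphs are isomorphic.
One valid mapping φ: V(G1) → V(G2): 0→7, 1→0, 2→4, 3→3, 4→1, 5→2, 6→5, 7→6

Verify φ preserves adjacency — for each edge of G1, its image is an edge of G2:
  (0,1) → (φ(0),φ(1)) = (0,7) ∈ E(G2) ✓
  (0,2) → (φ(0),φ(2)) = (4,7) ∈ E(G2) ✓
  (0,4) → (φ(0),φ(4)) = (1,7) ∈ E(G2) ✓
  (0,5) → (φ(0),φ(5)) = (2,7) ∈ E(G2) ✓
  (0,6) → (φ(0),φ(6)) = (5,7) ∈ E(G2) ✓
  (1,2) → (φ(1),φ(2)) = (0,4) ∈ E(G2) ✓
  (1,4) → (φ(1),φ(4)) = (0,1) ∈ E(G2) ✓
  (1,5) → (φ(1),φ(5)) = (0,2) ∈ E(G2) ✓
  (1,6) → (φ(1),φ(6)) = (0,5) ∈ E(G2) ✓
  (3,4) → (φ(3),φ(4)) = (1,3) ∈ E(G2) ✓
  (3,5) → (φ(3),φ(5)) = (2,3) ∈ E(G2) ✓
  (3,7) → (φ(3),φ(7)) = (3,6) ∈ E(G2) ✓
  (4,5) → (φ(4),φ(5)) = (1,2) ∈ E(G2) ✓
  (4,6) → (φ(4),φ(6)) = (1,5) ∈ E(G2) ✓
  (5,6) → (φ(5),φ(6)) = (2,5) ∈ E(G2) ✓
All 15 edges of G1 map to edges of G2, and |E(G1)| = |E(G2)| = 15, so φ is a bijection on edges as well as vertices. Hence G1 ≅ G2.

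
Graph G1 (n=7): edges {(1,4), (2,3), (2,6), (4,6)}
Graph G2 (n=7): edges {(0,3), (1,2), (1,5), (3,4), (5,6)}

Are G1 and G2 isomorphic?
No, not isomorphic

The graphs are NOT isomorphic.

Connected components of G1: 3 component(s) with vertex sets [[0], [5], [1, 2, 3, 4, 6]], sizes [1, 1, 5].
Connected components of G2: 2 component(s) with vertex sets [[0, 3, 4], [1, 2, 5, 6]], sizes [3, 4].
The number of connected components (and the multiset of component sizes) is an isomorphism invariant — an isomorphism maps each component of G1 bijectively onto a component of G2. Since G1 has 3 component(s) and G2 has 2, they cannot be isomorphic.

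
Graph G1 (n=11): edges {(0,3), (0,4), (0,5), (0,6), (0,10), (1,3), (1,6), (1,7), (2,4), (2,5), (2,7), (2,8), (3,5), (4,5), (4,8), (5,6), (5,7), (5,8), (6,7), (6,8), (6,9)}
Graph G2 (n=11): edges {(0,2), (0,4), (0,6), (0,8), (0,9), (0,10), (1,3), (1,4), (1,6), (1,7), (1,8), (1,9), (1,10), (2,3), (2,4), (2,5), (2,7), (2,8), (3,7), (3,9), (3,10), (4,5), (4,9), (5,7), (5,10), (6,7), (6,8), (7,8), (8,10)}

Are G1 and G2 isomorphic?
No, not isomorphic

The graphs are NOT isomorphic.

Counting triangles (3-cliques): G1 has 11, G2 has 18.
Triangle count is an isomorphism invariant, so differing triangle counts rule out isomorphism.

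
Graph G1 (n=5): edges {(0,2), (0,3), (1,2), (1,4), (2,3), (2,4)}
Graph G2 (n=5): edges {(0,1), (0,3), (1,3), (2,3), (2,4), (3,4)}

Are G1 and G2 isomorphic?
Yes, isomorphic

The graphs are isomorphic.
One valid mapping φ: V(G1) → V(G2): 0→0, 1→2, 2→3, 3→1, 4→4

Verify φ preserves adjacency — for each edge of G1, its image is an edge of G2:
  (0,2) → (φ(0),φ(2)) = (0,3) ∈ E(G2) ✓
  (0,3) → (φ(0),φ(3)) = (0,1) ∈ E(G2) ✓
  (1,2) → (φ(1),φ(2)) = (2,3) ∈ E(G2) ✓
  (1,4) → (φ(1),φ(4)) = (2,4) ∈ E(G2) ✓
  (2,3) → (φ(2),φ(3)) = (1,3) ∈ E(G2) ✓
  (2,4) → (φ(2),φ(4)) = (3,4) ∈ E(G2) ✓
All 6 edges of G1 map to edges of G2, and |E(G1)| = |E(G2)| = 6, so φ is a bijection on edges as well as vertices. Hence G1 ≅ G2.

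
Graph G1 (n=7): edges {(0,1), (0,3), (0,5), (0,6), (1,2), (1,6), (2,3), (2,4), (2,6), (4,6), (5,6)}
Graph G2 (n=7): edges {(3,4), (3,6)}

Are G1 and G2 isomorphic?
No, not isomorphic

The graphs are NOT isomorphic.

Connected components of G1: 1 component(s) with vertex sets [[0, 1, 2, 3, 4, 5, 6]], sizes [7].
Connected components of G2: 5 component(s) with vertex sets [[0], [1], [2], [5], [3, 4, 6]], sizes [1, 1, 1, 1, 3].
The number of connected components (and the multiset of component sizes) is an isomorphism invariant — an isomorphism maps each component of G1 bijectively onto a component of G2. Since G1 has 1 component(s) and G2 has 5, they cannot be isomorphic.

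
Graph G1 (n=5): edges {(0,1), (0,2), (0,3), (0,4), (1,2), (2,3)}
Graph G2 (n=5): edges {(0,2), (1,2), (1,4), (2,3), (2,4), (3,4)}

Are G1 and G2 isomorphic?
Yes, isomorphic

The graphs are isomorphic.
One valid mapping φ: V(G1) → V(G2): 0→2, 1→1, 2→4, 3→3, 4→0

Verify φ preserves adjacency — for each edge of G1, its image is an edge of G2:
  (0,1) → (φ(0),φ(1)) = (1,2) ∈ E(G2) ✓
  (0,2) → (φ(0),φ(2)) = (2,4) ∈ E(G2) ✓
  (0,3) → (φ(0),φ(3)) = (2,3) ∈ E(G2) ✓
  (0,4) → (φ(0),φ(4)) = (0,2) ∈ E(G2) ✓
  (1,2) → (φ(1),φ(2)) = (1,4) ∈ E(G2) ✓
  (2,3) → (φ(2),φ(3)) = (3,4) ∈ E(G2) ✓
All 6 edges of G1 map to edges of G2, and |E(G1)| = |E(G2)| = 6, so φ is a bijection on edges as well as vertices. Hence G1 ≅ G2.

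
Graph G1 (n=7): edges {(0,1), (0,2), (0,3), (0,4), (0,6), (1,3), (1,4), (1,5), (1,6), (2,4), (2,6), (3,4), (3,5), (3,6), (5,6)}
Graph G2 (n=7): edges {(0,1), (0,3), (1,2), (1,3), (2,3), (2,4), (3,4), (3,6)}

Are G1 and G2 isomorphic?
No, not isomorphic

The graphs are NOT isomorphic.

Connected components of G1: 1 component(s) with vertex sets [[0, 1, 2, 3, 4, 5, 6]], sizes [7].
Connected components of G2: 2 component(s) with vertex sets [[5], [0, 1, 2, 3, 4, 6]], sizes [1, 6].
The number of connected components (and the multiset of component sizes) is an isomorphism invariant — an isomorphism maps each component of G1 bijectively onto a component of G2. Since G1 has 1 component(s) and G2 has 2, they cannot be isomorphic.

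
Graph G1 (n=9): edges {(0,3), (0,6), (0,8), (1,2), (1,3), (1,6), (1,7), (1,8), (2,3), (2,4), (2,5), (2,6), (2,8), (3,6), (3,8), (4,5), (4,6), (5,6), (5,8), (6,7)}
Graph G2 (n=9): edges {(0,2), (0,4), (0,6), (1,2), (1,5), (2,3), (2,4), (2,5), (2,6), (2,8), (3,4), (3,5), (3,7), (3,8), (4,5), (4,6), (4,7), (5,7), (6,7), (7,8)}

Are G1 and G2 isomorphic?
Yes, isomorphic

The graphs are isomorphic.
One valid mapping φ: V(G1) → V(G2): 0→8, 1→5, 2→4, 3→3, 4→0, 5→6, 6→2, 7→1, 8→7

Verify φ preserves adjacency — for each edge of G1, its image is an edge of G2:
  (0,3) → (φ(0),φ(3)) = (3,8) ∈ E(G2) ✓
  (0,6) → (φ(0),φ(6)) = (2,8) ∈ E(G2) ✓
  (0,8) → (φ(0),φ(8)) = (7,8) ∈ E(G2) ✓
  (1,2) → (φ(1),φ(2)) = (4,5) ∈ E(G2) ✓
  (1,3) → (φ(1),φ(3)) = (3,5) ∈ E(G2) ✓
  (1,6) → (φ(1),φ(6)) = (2,5) ∈ E(G2) ✓
  (1,7) → (φ(1),φ(7)) = (1,5) ∈ E(G2) ✓
  (1,8) → (φ(1),φ(8)) = (5,7) ∈ E(G2) ✓
  (2,3) → (φ(2),φ(3)) = (3,4) ∈ E(G2) ✓
  (2,4) → (φ(2),φ(4)) = (0,4) ∈ E(G2) ✓
  (2,5) → (φ(2),φ(5)) = (4,6) ∈ E(G2) ✓
  (2,6) → (φ(2),φ(6)) = (2,4) ∈ E(G2) ✓
  (2,8) → (φ(2),φ(8)) = (4,7) ∈ E(G2) ✓
  (3,6) → (φ(3),φ(6)) = (2,3) ∈ E(G2) ✓
  (3,8) → (φ(3),φ(8)) = (3,7) ∈ E(G2) ✓
  (4,5) → (φ(4),φ(5)) = (0,6) ∈ E(G2) ✓
  (4,6) → (φ(4),φ(6)) = (0,2) ∈ E(G2) ✓
  (5,6) → (φ(5),φ(6)) = (2,6) ∈ E(G2) ✓
  (5,8) → (φ(5),φ(8)) = (6,7) ∈ E(G2) ✓
  (6,7) → (φ(6),φ(7)) = (1,2) ∈ E(G2) ✓
All 20 edges of G1 map to edges of G2, and |E(G1)| = |E(G2)| = 20, so φ is a bijection on edges as well as vertices. Hence G1 ≅ G2.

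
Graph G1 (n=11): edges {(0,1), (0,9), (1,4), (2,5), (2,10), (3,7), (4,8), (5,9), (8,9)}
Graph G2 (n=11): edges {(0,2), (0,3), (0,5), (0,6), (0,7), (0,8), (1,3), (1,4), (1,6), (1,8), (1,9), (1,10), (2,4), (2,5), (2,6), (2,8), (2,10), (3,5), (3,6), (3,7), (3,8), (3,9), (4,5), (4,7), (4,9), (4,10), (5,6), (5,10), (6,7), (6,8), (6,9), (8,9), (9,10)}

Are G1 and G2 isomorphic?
No, not isomorphic

The graphs are NOT isomorphic.

Counting triangles (3-cliques): G1 has 0, G2 has 32.
Triangle count is an isomorphism invariant, so differing triangle counts rule out isomorphism.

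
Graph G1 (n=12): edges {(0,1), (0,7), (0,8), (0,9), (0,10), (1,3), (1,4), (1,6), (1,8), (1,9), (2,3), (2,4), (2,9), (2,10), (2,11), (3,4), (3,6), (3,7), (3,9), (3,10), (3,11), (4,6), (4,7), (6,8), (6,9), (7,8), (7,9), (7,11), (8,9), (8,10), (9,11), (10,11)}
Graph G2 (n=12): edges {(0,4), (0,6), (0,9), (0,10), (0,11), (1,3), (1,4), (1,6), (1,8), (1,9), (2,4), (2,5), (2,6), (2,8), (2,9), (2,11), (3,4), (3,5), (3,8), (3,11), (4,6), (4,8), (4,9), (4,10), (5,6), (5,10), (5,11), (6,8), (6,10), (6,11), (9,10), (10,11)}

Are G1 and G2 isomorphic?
Yes, isomorphic

The graphs are isomorphic.
One valid mapping φ: V(G1) → V(G2): 0→5, 1→10, 2→1, 3→4, 4→9, 5→7, 6→0, 7→2, 8→11, 9→6, 10→3, 11→8

Verify φ preserves adjacency — for each edge of G1, its image is an edge of G2:
  (0,1) → (φ(0),φ(1)) = (5,10) ∈ E(G2) ✓
  (0,7) → (φ(0),φ(7)) = (2,5) ∈ E(G2) ✓
  (0,8) → (φ(0),φ(8)) = (5,11) ∈ E(G2) ✓
  (0,9) → (φ(0),φ(9)) = (5,6) ∈ E(G2) ✓
  (0,10) → (φ(0),φ(10)) = (3,5) ∈ E(G2) ✓
  (1,3) → (φ(1),φ(3)) = (4,10) ∈ E(G2) ✓
  (1,4) → (φ(1),φ(4)) = (9,10) ∈ E(G2) ✓
  (1,6) → (φ(1),φ(6)) = (0,10) ∈ E(G2) ✓
  (1,8) → (φ(1),φ(8)) = (10,11) ∈ E(G2) ✓
  (1,9) → (φ(1),φ(9)) = (6,10) ∈ E(G2) ✓
  (2,3) → (φ(2),φ(3)) = (1,4) ∈ E(G2) ✓
  (2,4) → (φ(2),φ(4)) = (1,9) ∈ E(G2) ✓
  (2,9) → (φ(2),φ(9)) = (1,6) ∈ E(G2) ✓
  (2,10) → (φ(2),φ(10)) = (1,3) ∈ E(G2) ✓
  (2,11) → (φ(2),φ(11)) = (1,8) ∈ E(G2) ✓
  (3,4) → (φ(3),φ(4)) = (4,9) ∈ E(G2) ✓
  (3,6) → (φ(3),φ(6)) = (0,4) ∈ E(G2) ✓
  (3,7) → (φ(3),φ(7)) = (2,4) ∈ E(G2) ✓
  (3,9) → (φ(3),φ(9)) = (4,6) ∈ E(G2) ✓
  (3,10) → (φ(3),φ(10)) = (3,4) ∈ E(G2) ✓
  (3,11) → (φ(3),φ(11)) = (4,8) ∈ E(G2) ✓
  (4,6) → (φ(4),φ(6)) = (0,9) ∈ E(G2) ✓
  (4,7) → (φ(4),φ(7)) = (2,9) ∈ E(G2) ✓
  (6,8) → (φ(6),φ(8)) = (0,11) ∈ E(G2) ✓
  (6,9) → (φ(6),φ(9)) = (0,6) ∈ E(G2) ✓
  (7,8) → (φ(7),φ(8)) = (2,11) ∈ E(G2) ✓
  (7,9) → (φ(7),φ(9)) = (2,6) ∈ E(G2) ✓
  (7,11) → (φ(7),φ(11)) = (2,8) ∈ E(G2) ✓
  (8,9) → (φ(8),φ(9)) = (6,11) ∈ E(G2) ✓
  (8,10) → (φ(8),φ(10)) = (3,11) ∈ E(G2) ✓
  (9,11) → (φ(9),φ(11)) = (6,8) ∈ E(G2) ✓
  (10,11) → (φ(10),φ(11)) = (3,8) ∈ E(G2) ✓
All 32 edges of G1 map to edges of G2, and |E(G1)| = |E(G2)| = 32, so φ is a bijection on edges as well as vertices. Hence G1 ≅ G2.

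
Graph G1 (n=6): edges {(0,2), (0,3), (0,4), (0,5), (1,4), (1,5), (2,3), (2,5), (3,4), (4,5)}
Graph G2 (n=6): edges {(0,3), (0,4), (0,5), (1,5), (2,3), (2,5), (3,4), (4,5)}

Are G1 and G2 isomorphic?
No, not isomorphic

The graphs are NOT isomorphic.

Counting edges: G1 has 10 edge(s); G2 has 8 edge(s).
Edge count is an isomorphism invariant (a bijection on vertices induces a bijection on edges), so differing edge counts rule out isomorphism.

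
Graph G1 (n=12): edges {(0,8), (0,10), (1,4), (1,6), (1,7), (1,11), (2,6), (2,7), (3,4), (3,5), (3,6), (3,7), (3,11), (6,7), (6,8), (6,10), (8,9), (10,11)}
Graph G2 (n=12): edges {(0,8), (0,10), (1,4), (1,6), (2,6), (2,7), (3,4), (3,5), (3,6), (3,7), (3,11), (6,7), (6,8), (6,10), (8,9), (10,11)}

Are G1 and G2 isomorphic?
No, not isomorphic

The graphs are NOT isomorphic.

Counting edges: G1 has 18 edge(s); G2 has 16 edge(s).
Edge count is an isomorphism invariant (a bijection on vertices induces a bijection on edges), so differing edge counts rule out isomorphism.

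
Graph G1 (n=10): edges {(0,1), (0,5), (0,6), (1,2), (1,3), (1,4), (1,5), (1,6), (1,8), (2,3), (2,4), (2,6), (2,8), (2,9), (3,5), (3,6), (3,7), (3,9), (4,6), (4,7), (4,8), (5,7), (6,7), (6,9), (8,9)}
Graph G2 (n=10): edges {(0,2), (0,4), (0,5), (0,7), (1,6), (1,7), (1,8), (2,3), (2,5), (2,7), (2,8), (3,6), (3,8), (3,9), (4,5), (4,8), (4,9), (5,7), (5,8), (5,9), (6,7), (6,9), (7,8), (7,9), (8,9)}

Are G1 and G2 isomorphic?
Yes, isomorphic

The graphs are isomorphic.
One valid mapping φ: V(G1) → V(G2): 0→1, 1→7, 2→5, 3→9, 4→2, 5→6, 6→8, 7→3, 8→0, 9→4

Verify φ preserves adjacency — for each edge of G1, its image is an edge of G2:
  (0,1) → (φ(0),φ(1)) = (1,7) ∈ E(G2) ✓
  (0,5) → (φ(0),φ(5)) = (1,6) ∈ E(G2) ✓
  (0,6) → (φ(0),φ(6)) = (1,8) ∈ E(G2) ✓
  (1,2) → (φ(1),φ(2)) = (5,7) ∈ E(G2) ✓
  (1,3) → (φ(1),φ(3)) = (7,9) ∈ E(G2) ✓
  (1,4) → (φ(1),φ(4)) = (2,7) ∈ E(G2) ✓
  (1,5) → (φ(1),φ(5)) = (6,7) ∈ E(G2) ✓
  (1,6) → (φ(1),φ(6)) = (7,8) ∈ E(G2) ✓
  (1,8) → (φ(1),φ(8)) = (0,7) ∈ E(G2) ✓
  (2,3) → (φ(2),φ(3)) = (5,9) ∈ E(G2) ✓
  (2,4) → (φ(2),φ(4)) = (2,5) ∈ E(G2) ✓
  (2,6) → (φ(2),φ(6)) = (5,8) ∈ E(G2) ✓
  (2,8) → (φ(2),φ(8)) = (0,5) ∈ E(G2) ✓
  (2,9) → (φ(2),φ(9)) = (4,5) ∈ E(G2) ✓
  (3,5) → (φ(3),φ(5)) = (6,9) ∈ E(G2) ✓
  (3,6) → (φ(3),φ(6)) = (8,9) ∈ E(G2) ✓
  (3,7) → (φ(3),φ(7)) = (3,9) ∈ E(G2) ✓
  (3,9) → (φ(3),φ(9)) = (4,9) ∈ E(G2) ✓
  (4,6) → (φ(4),φ(6)) = (2,8) ∈ E(G2) ✓
  (4,7) → (φ(4),φ(7)) = (2,3) ∈ E(G2) ✓
  (4,8) → (φ(4),φ(8)) = (0,2) ∈ E(G2) ✓
  (5,7) → (φ(5),φ(7)) = (3,6) ∈ E(G2) ✓
  (6,7) → (φ(6),φ(7)) = (3,8) ∈ E(G2) ✓
  (6,9) → (φ(6),φ(9)) = (4,8) ∈ E(G2) ✓
  (8,9) → (φ(8),φ(9)) = (0,4) ∈ E(G2) ✓
All 25 edges of G1 map to edges of G2, and |E(G1)| = |E(G2)| = 25, so φ is a bijection on edges as well as vertices. Hence G1 ≅ G2.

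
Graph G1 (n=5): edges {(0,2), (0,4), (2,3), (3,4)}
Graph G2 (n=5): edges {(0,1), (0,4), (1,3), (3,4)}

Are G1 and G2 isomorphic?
Yes, isomorphic

The graphs are isomorphic.
One valid mapping φ: V(G1) → V(G2): 0→1, 1→2, 2→0, 3→4, 4→3

Verify φ preserves adjacency — for each edge of G1, its image is an edge of G2:
  (0,2) → (φ(0),φ(2)) = (0,1) ∈ E(G2) ✓
  (0,4) → (φ(0),φ(4)) = (1,3) ∈ E(G2) ✓
  (2,3) → (φ(2),φ(3)) = (0,4) ∈ E(G2) ✓
  (3,4) → (φ(3),φ(4)) = (3,4) ∈ E(G2) ✓
All 4 edges of G1 map to edges of G2, and |E(G1)| = |E(G2)| = 4, so φ is a bijection on edges as well as vertices. Hence G1 ≅ G2.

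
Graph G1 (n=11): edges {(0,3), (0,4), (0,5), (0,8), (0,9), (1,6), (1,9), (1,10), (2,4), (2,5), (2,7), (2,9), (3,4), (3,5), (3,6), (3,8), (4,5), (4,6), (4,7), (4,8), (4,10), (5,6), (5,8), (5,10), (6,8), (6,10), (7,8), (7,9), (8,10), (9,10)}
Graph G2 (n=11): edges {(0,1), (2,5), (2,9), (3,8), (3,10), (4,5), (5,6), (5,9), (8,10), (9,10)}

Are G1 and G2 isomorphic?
No, not isomorphic

The graphs are NOT isomorphic.

Connected components of G1: 1 component(s) with vertex sets [[0, 1, 2, 3, 4, 5, 6, 7, 8, 9, 10]], sizes [11].
Connected components of G2: 3 component(s) with vertex sets [[7], [0, 1], [2, 3, 4, 5, 6, 8, 9, 10]], sizes [1, 2, 8].
The number of connected components (and the multiset of component sizes) is an isomorphism invariant — an isomorphism maps each component of G1 bijectively onto a component of G2. Since G1 has 1 component(s) and G2 has 3, they cannot be isomorphic.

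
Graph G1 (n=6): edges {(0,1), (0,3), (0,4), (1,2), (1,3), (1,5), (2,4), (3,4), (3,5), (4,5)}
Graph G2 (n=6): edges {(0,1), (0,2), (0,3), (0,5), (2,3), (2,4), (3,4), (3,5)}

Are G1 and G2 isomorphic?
No, not isomorphic

The graphs are NOT isomorphic.

Degrees in G1: deg(0)=3, deg(1)=4, deg(2)=2, deg(3)=4, deg(4)=4, deg(5)=3.
Sorted degree sequence of G1: [4, 4, 4, 3, 3, 2].
Degrees in G2: deg(0)=4, deg(1)=1, deg(2)=3, deg(3)=4, deg(4)=2, deg(5)=2.
Sorted degree sequence of G2: [4, 4, 3, 2, 2, 1].
The (sorted) degree sequence is an isomorphism invariant, so since G1 and G2 have different degree sequences they cannot be isomorphic.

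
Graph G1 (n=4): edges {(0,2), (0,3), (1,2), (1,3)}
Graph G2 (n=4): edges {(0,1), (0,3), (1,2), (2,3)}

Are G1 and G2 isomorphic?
Yes, isomorphic

The graphs are isomorphic.
One valid mapping φ: V(G1) → V(G2): 0→3, 1→1, 2→2, 3→0

Verify φ preserves adjacency — for each edge of G1, its image is an edge of G2:
  (0,2) → (φ(0),φ(2)) = (2,3) ∈ E(G2) ✓
  (0,3) → (φ(0),φ(3)) = (0,3) ∈ E(G2) ✓
  (1,2) → (φ(1),φ(2)) = (1,2) ∈ E(G2) ✓
  (1,3) → (φ(1),φ(3)) = (0,1) ∈ E(G2) ✓
All 4 edges of G1 map to edges of G2, and |E(G1)| = |E(G2)| = 4, so φ is a bijection on edges as well as vertices. Hence G1 ≅ G2.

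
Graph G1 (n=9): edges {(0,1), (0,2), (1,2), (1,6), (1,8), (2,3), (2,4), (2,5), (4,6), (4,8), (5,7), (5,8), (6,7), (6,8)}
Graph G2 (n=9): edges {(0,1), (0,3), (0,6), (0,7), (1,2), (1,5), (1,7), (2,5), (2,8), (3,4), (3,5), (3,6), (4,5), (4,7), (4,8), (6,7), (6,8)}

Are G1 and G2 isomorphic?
No, not isomorphic

The graphs are NOT isomorphic.

Counting triangles (3-cliques): G1 has 3, G2 has 5.
Triangle count is an isomorphism invariant, so differing triangle counts rule out isomorphism.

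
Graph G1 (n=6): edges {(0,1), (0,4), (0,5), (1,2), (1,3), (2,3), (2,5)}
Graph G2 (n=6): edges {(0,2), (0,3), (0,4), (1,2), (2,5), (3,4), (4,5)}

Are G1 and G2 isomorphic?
Yes, isomorphic

The graphs are isomorphic.
One valid mapping φ: V(G1) → V(G2): 0→2, 1→0, 2→4, 3→3, 4→1, 5→5

Verify φ preserves adjacency — for each edge of G1, its image is an edge of G2:
  (0,1) → (φ(0),φ(1)) = (0,2) ∈ E(G2) ✓
  (0,4) → (φ(0),φ(4)) = (1,2) ∈ E(G2) ✓
  (0,5) → (φ(0),φ(5)) = (2,5) ∈ E(G2) ✓
  (1,2) → (φ(1),φ(2)) = (0,4) ∈ E(G2) ✓
  (1,3) → (φ(1),φ(3)) = (0,3) ∈ E(G2) ✓
  (2,3) → (φ(2),φ(3)) = (3,4) ∈ E(G2) ✓
  (2,5) → (φ(2),φ(5)) = (4,5) ∈ E(G2) ✓
All 7 edges of G1 map to edges of G2, and |E(G1)| = |E(G2)| = 7, so φ is a bijection on edges as well as vertices. Hence G1 ≅ G2.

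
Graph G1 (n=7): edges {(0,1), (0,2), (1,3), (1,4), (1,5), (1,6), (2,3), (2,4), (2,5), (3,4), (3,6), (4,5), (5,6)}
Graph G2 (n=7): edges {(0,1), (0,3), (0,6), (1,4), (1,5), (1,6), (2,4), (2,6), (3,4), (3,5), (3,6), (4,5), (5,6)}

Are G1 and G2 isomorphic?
Yes, isomorphic

The graphs are isomorphic.
One valid mapping φ: V(G1) → V(G2): 0→2, 1→6, 2→4, 3→3, 4→5, 5→1, 6→0

Verify φ preserves adjacency — for each edge of G1, its image is an edge of G2:
  (0,1) → (φ(0),φ(1)) = (2,6) ∈ E(G2) ✓
  (0,2) → (φ(0),φ(2)) = (2,4) ∈ E(G2) ✓
  (1,3) → (φ(1),φ(3)) = (3,6) ∈ E(G2) ✓
  (1,4) → (φ(1),φ(4)) = (5,6) ∈ E(G2) ✓
  (1,5) → (φ(1),φ(5)) = (1,6) ∈ E(G2) ✓
  (1,6) → (φ(1),φ(6)) = (0,6) ∈ E(G2) ✓
  (2,3) → (φ(2),φ(3)) = (3,4) ∈ E(G2) ✓
  (2,4) → (φ(2),φ(4)) = (4,5) ∈ E(G2) ✓
  (2,5) → (φ(2),φ(5)) = (1,4) ∈ E(G2) ✓
  (3,4) → (φ(3),φ(4)) = (3,5) ∈ E(G2) ✓
  (3,6) → (φ(3),φ(6)) = (0,3) ∈ E(G2) ✓
  (4,5) → (φ(4),φ(5)) = (1,5) ∈ E(G2) ✓
  (5,6) → (φ(5),φ(6)) = (0,1) ∈ E(G2) ✓
All 13 edges of G1 map to edges of G2, and |E(G1)| = |E(G2)| = 13, so φ is a bijection on edges as well as vertices. Hence G1 ≅ G2.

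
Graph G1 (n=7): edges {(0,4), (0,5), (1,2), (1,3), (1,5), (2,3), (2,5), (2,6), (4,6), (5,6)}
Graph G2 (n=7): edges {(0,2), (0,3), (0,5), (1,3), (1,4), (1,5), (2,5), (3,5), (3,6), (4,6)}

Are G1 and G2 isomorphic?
Yes, isomorphic

The graphs are isomorphic.
One valid mapping φ: V(G1) → V(G2): 0→6, 1→0, 2→5, 3→2, 4→4, 5→3, 6→1

Verify φ preserves adjacency — for each edge of G1, its image is an edge of G2:
  (0,4) → (φ(0),φ(4)) = (4,6) ∈ E(G2) ✓
  (0,5) → (φ(0),φ(5)) = (3,6) ∈ E(G2) ✓
  (1,2) → (φ(1),φ(2)) = (0,5) ∈ E(G2) ✓
  (1,3) → (φ(1),φ(3)) = (0,2) ∈ E(G2) ✓
  (1,5) → (φ(1),φ(5)) = (0,3) ∈ E(G2) ✓
  (2,3) → (φ(2),φ(3)) = (2,5) ∈ E(G2) ✓
  (2,5) → (φ(2),φ(5)) = (3,5) ∈ E(G2) ✓
  (2,6) → (φ(2),φ(6)) = (1,5) ∈ E(G2) ✓
  (4,6) → (φ(4),φ(6)) = (1,4) ∈ E(G2) ✓
  (5,6) → (φ(5),φ(6)) = (1,3) ∈ E(G2) ✓
All 10 edges of G1 map to edges of G2, and |E(G1)| = |E(G2)| = 10, so φ is a bijection on edges as well as vertices. Hence G1 ≅ G2.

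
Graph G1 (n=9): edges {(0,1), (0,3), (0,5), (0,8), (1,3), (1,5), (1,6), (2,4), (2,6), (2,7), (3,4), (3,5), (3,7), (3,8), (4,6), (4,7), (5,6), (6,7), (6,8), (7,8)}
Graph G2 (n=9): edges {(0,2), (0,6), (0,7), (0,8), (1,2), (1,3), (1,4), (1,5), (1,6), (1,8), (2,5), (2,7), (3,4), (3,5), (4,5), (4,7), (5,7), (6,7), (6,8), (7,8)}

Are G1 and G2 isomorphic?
Yes, isomorphic

The graphs are isomorphic.
One valid mapping φ: V(G1) → V(G2): 0→0, 1→8, 2→3, 3→7, 4→4, 5→6, 6→1, 7→5, 8→2

Verify φ preserves adjacency — for each edge of G1, its image is an edge of G2:
  (0,1) → (φ(0),φ(1)) = (0,8) ∈ E(G2) ✓
  (0,3) → (φ(0),φ(3)) = (0,7) ∈ E(G2) ✓
  (0,5) → (φ(0),φ(5)) = (0,6) ∈ E(G2) ✓
  (0,8) → (φ(0),φ(8)) = (0,2) ∈ E(G2) ✓
  (1,3) → (φ(1),φ(3)) = (7,8) ∈ E(G2) ✓
  (1,5) → (φ(1),φ(5)) = (6,8) ∈ E(G2) ✓
  (1,6) → (φ(1),φ(6)) = (1,8) ∈ E(G2) ✓
  (2,4) → (φ(2),φ(4)) = (3,4) ∈ E(G2) ✓
  (2,6) → (φ(2),φ(6)) = (1,3) ∈ E(G2) ✓
  (2,7) → (φ(2),φ(7)) = (3,5) ∈ E(G2) ✓
  (3,4) → (φ(3),φ(4)) = (4,7) ∈ E(G2) ✓
  (3,5) → (φ(3),φ(5)) = (6,7) ∈ E(G2) ✓
  (3,7) → (φ(3),φ(7)) = (5,7) ∈ E(G2) ✓
  (3,8) → (φ(3),φ(8)) = (2,7) ∈ E(G2) ✓
  (4,6) → (φ(4),φ(6)) = (1,4) ∈ E(G2) ✓
  (4,7) → (φ(4),φ(7)) = (4,5) ∈ E(G2) ✓
  (5,6) → (φ(5),φ(6)) = (1,6) ∈ E(G2) ✓
  (6,7) → (φ(6),φ(7)) = (1,5) ∈ E(G2) ✓
  (6,8) → (φ(6),φ(8)) = (1,2) ∈ E(G2) ✓
  (7,8) → (φ(7),φ(8)) = (2,5) ∈ E(G2) ✓
All 20 edges of G1 map to edges of G2, and |E(G1)| = |E(G2)| = 20, so φ is a bijection on edges as well as vertices. Hence G1 ≅ G2.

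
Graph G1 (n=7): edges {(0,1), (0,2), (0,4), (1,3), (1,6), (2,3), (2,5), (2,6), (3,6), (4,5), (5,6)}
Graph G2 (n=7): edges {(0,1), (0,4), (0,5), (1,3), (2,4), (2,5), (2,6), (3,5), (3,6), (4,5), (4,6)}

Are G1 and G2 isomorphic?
Yes, isomorphic

The graphs are isomorphic.
One valid mapping φ: V(G1) → V(G2): 0→3, 1→6, 2→5, 3→2, 4→1, 5→0, 6→4

Verify φ preserves adjacency — for each edge of G1, its image is an edge of G2:
  (0,1) → (φ(0),φ(1)) = (3,6) ∈ E(G2) ✓
  (0,2) → (φ(0),φ(2)) = (3,5) ∈ E(G2) ✓
  (0,4) → (φ(0),φ(4)) = (1,3) ∈ E(G2) ✓
  (1,3) → (φ(1),φ(3)) = (2,6) ∈ E(G2) ✓
  (1,6) → (φ(1),φ(6)) = (4,6) ∈ E(G2) ✓
  (2,3) → (φ(2),φ(3)) = (2,5) ∈ E(G2) ✓
  (2,5) → (φ(2),φ(5)) = (0,5) ∈ E(G2) ✓
  (2,6) → (φ(2),φ(6)) = (4,5) ∈ E(G2) ✓
  (3,6) → (φ(3),φ(6)) = (2,4) ∈ E(G2) ✓
  (4,5) → (φ(4),φ(5)) = (0,1) ∈ E(G2) ✓
  (5,6) → (φ(5),φ(6)) = (0,4) ∈ E(G2) ✓
All 11 edges of G1 map to edges of G2, and |E(G1)| = |E(G2)| = 11, so φ is a bijection on edges as well as vertices. Hence G1 ≅ G2.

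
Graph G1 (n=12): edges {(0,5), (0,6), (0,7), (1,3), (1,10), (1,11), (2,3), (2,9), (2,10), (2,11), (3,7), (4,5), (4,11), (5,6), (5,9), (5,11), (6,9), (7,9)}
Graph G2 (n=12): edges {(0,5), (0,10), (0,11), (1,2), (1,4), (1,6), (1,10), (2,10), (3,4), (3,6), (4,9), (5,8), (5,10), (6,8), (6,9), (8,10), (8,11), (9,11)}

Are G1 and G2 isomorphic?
Yes, isomorphic

The graphs are isomorphic.
One valid mapping φ: V(G1) → V(G2): 0→0, 1→4, 2→6, 3→9, 4→2, 5→10, 6→5, 7→11, 8→7, 9→8, 10→3, 11→1

Verify φ preserves adjacency — for each edge of G1, its image is an edge of G2:
  (0,5) → (φ(0),φ(5)) = (0,10) ∈ E(G2) ✓
  (0,6) → (φ(0),φ(6)) = (0,5) ∈ E(G2) ✓
  (0,7) → (φ(0),φ(7)) = (0,11) ∈ E(G2) ✓
  (1,3) → (φ(1),φ(3)) = (4,9) ∈ E(G2) ✓
  (1,10) → (φ(1),φ(10)) = (3,4) ∈ E(G2) ✓
  (1,11) → (φ(1),φ(11)) = (1,4) ∈ E(G2) ✓
  (2,3) → (φ(2),φ(3)) = (6,9) ∈ E(G2) ✓
  (2,9) → (φ(2),φ(9)) = (6,8) ∈ E(G2) ✓
  (2,10) → (φ(2),φ(10)) = (3,6) ∈ E(G2) ✓
  (2,11) → (φ(2),φ(11)) = (1,6) ∈ E(G2) ✓
  (3,7) → (φ(3),φ(7)) = (9,11) ∈ E(G2) ✓
  (4,5) → (φ(4),φ(5)) = (2,10) ∈ E(G2) ✓
  (4,11) → (φ(4),φ(11)) = (1,2) ∈ E(G2) ✓
  (5,6) → (φ(5),φ(6)) = (5,10) ∈ E(G2) ✓
  (5,9) → (φ(5),φ(9)) = (8,10) ∈ E(G2) ✓
  (5,11) → (φ(5),φ(11)) = (1,10) ∈ E(G2) ✓
  (6,9) → (φ(6),φ(9)) = (5,8) ∈ E(G2) ✓
  (7,9) → (φ(7),φ(9)) = (8,11) ∈ E(G2) ✓
All 18 edges of G1 map to edges of G2, and |E(G1)| = |E(G2)| = 18, so φ is a bijection on edges as well as vertices. Hence G1 ≅ G2.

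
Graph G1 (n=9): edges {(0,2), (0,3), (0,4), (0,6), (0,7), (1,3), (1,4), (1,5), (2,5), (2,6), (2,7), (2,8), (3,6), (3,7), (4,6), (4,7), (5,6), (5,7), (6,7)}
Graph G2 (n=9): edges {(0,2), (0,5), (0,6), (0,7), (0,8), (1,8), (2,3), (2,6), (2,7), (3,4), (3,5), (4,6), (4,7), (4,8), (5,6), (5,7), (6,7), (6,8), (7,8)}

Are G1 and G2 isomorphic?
Yes, isomorphic

The graphs are isomorphic.
One valid mapping φ: V(G1) → V(G2): 0→0, 1→3, 2→8, 3→2, 4→5, 5→4, 6→7, 7→6, 8→1

Verify φ preserves adjacency — for each edge of G1, its image is an edge of G2:
  (0,2) → (φ(0),φ(2)) = (0,8) ∈ E(G2) ✓
  (0,3) → (φ(0),φ(3)) = (0,2) ∈ E(G2) ✓
  (0,4) → (φ(0),φ(4)) = (0,5) ∈ E(G2) ✓
  (0,6) → (φ(0),φ(6)) = (0,7) ∈ E(G2) ✓
  (0,7) → (φ(0),φ(7)) = (0,6) ∈ E(G2) ✓
  (1,3) → (φ(1),φ(3)) = (2,3) ∈ E(G2) ✓
  (1,4) → (φ(1),φ(4)) = (3,5) ∈ E(G2) ✓
  (1,5) → (φ(1),φ(5)) = (3,4) ∈ E(G2) ✓
  (2,5) → (φ(2),φ(5)) = (4,8) ∈ E(G2) ✓
  (2,6) → (φ(2),φ(6)) = (7,8) ∈ E(G2) ✓
  (2,7) → (φ(2),φ(7)) = (6,8) ∈ E(G2) ✓
  (2,8) → (φ(2),φ(8)) = (1,8) ∈ E(G2) ✓
  (3,6) → (φ(3),φ(6)) = (2,7) ∈ E(G2) ✓
  (3,7) → (φ(3),φ(7)) = (2,6) ∈ E(G2) ✓
  (4,6) → (φ(4),φ(6)) = (5,7) ∈ E(G2) ✓
  (4,7) → (φ(4),φ(7)) = (5,6) ∈ E(G2) ✓
  (5,6) → (φ(5),φ(6)) = (4,7) ∈ E(G2) ✓
  (5,7) → (φ(5),φ(7)) = (4,6) ∈ E(G2) ✓
  (6,7) → (φ(6),φ(7)) = (6,7) ∈ E(G2) ✓
All 19 edges of G1 map to edges of G2, and |E(G1)| = |E(G2)| = 19, so φ is a bijection on edges as well as vertices. Hence G1 ≅ G2.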